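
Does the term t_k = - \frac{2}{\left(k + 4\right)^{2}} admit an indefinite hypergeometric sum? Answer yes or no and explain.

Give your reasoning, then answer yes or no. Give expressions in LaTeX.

The ratio is (k + 4)**2/(k + 5)**2.
So A=k**2 + 8*k + 16 and B=k**2 + 10*k + 25, with C=1.
Solve (k**2 + 8*k + 16)·f(k+1) − (k**2 + 8*k + 16)·f(k) = 1.
Bound: deg f ≤ 0.
f = c0 ⇒ A·f(k+1) − B(k−1)·f(k) − C = -1. The system {-1 = 0} is inconsistent; no antidifference.

No. Not Gosper-summable.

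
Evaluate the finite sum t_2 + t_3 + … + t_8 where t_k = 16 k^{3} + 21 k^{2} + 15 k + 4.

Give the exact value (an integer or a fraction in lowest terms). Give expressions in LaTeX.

t_(k+1)/t_k = (16*k**3 + 69*k**2 + 105*k + 56)/(16*k**3 + 21*k**2 + 15*k + 4).
Factor: A=1; B=1; C=k**3 + 21*k**2/16 + 15*k/16 + 1/4.
Solve (1)·f(k+1) − (1)·f(k) = k**3 + 21*k**2/16 + 15*k/16 + 1/4.
From deg A=0, deg B=0, deg C=3: d=4.
A polynomial solution: f(k) = k**2*(4*k**2 - k + 1)/16.
R(k) = B(k−1)·f(k)/C(k) = k**2*(4*k**2 - k + 1)/(16*k**3 + 21*k**2 + 15*k + 4); s_k = R·t_k = k**2*(4*k**2 - k + 1).
Verify: 16*k**3 + 21*k**2 + 15*k + 4 matches t_k.
Sum = s_(9) − s_(2); s_(9) = 25596, s_(2) = 60 ⇒ 25536.

Σ = 25536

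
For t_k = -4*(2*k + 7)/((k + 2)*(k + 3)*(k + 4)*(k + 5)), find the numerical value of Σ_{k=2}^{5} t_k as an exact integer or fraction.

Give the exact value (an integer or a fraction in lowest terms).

r(k) = (k + 2)*(2*k + 9)/((k + 6)*(2*k + 7)) after simplifying.
Gosper form: A/B · C(k+1)/C(k) with A=k + 2, B=k + 6, C=k + 7/2.
Need (k + 2)·f(k+1) − (k + 5)·f(k) = k + 7/2.
Bound: deg f ≤ 3.
Coefficient equations give f(k) = k*(k + 3)*(k + 6)/16.
Certificate R = B(k−1)f/C = k*(k + 3)*(k + 5)*(k + 6)/(8*(2*k + 7)) gives s_k = k*(-k - 6)/(2*(k**2 + 6*k + 8)).
s_(k+1) − s_k = 4*(-2*k - 7)/(k**4 + 14*k**3 + 71*k**2 + 154*k + 120) = t_k.
Σ_(k=2)^(5) t_k = s_(6) − s_(2) = -9/20 − (-1/3) = -7/60.

Σ = -7/60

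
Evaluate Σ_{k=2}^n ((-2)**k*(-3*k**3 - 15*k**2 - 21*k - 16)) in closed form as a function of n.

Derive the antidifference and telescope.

S(n) = -2*(-2)**n*n**3 - 12*(-2)**n*n**2 - 20*(-2)**n*n - 14*(-2)**n - 96

Compute t_(k+1)/t_k: get 2*(-3*k**3 - 24*k**2 - 60*k - 55)/(3*k**3 + 15*k**2 + 21*k + 16).
Normal form (A,B,C) = (-2, 1, k**3 + 5*k**2 + 7*k + 16/3).
Key eq: (-2)·f(k+1) = (1)·f(k) + (k**3 + 5*k**2 + 7*k + 16/3).
Degrees (0,0,3) ⇒ d ≤ 3.
Solving with deg f ≤ 3: f(k) = -(k**3 + 3*k**2 + k + 2)/3.
So s_k = (B(k−1)f/C)·t_k = (-(k**3 + 3*k**2 + k + 2)/(3*k**3 + 15*k**2 + 21*k + 16))·t_k = (-2)**k*(k**3 + 3*k**2 + k + 2).
Check: Δs_k = (-2)**k*(-3*k**3 - 15*k**2 - 21*k - 16). ✓
Telescope: S(n) = s_(n+1) − s_(2) = (-2)**(n + 1)*(n**3 + 6*n**2 + 10*n + 7) − (96) = -2*(-2)**n*n**3 - 12*(-2)**n*n**2 - 20*(-2)**n*n - 14*(-2)**n - 96.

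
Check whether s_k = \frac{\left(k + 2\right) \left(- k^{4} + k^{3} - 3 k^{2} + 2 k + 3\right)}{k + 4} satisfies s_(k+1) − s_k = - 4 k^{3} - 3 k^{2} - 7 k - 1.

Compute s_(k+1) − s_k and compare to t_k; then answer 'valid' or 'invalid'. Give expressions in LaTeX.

s_(k+1) = (-k**5 - 6*k**4 - 15*k**3 - 23*k**2 - 13*k + 6)/(k + 5)
s_(k+1) − s_k = (-4*k**5 - 33*k**4 - 74*k**3 - 92*k**2 - 87*k - 6)/(k**2 + 9*k + 20)
(s_(k+1) − s_k) − t_k = 2*(3*k**4 + 20*k**3 + 16*k**2 + 31*k + 7)/(k**2 + 9*k + 20)

Invalid: residual \frac{2 \left(3 k^{4} + 20 k^{3} + 16 k^{2} + 31 k + 7\right)}{k^{2} + 9 k + 20} ≠ 0.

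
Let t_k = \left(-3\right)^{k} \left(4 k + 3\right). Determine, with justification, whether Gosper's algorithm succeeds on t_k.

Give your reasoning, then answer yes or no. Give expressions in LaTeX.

Yes. s_k = - \left(-3\right)^{k} k.

The ratio is 3*(-4*k - 7)/(4*k + 3).
Take A(k)=-3, B(k)=1, C(k)=k + 3/4.
f must satisfy (-3)·f(k+1) − (1)·f(k) = k + 3/4.
Bound: deg f ≤ 1.
Coefficient equations give f(k) = -k/4.
R(k) = B(k−1)·f(k)/C(k) = -k/(4*k + 3); s_k = R·t_k = -(-3)**k*k.
Check: Δs_k = (-3)**k*(4*k + 3). ✓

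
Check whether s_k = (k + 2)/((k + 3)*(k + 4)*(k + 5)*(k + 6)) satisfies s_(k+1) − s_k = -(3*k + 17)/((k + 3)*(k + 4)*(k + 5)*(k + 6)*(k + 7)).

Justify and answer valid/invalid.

Invalid: residual 12/(k**5 + 25*k**4 + 245*k**3 + 1175*k**2 + 2754*k + 2520) ≠ 0.

s_(k+1) = (k + 3)/((k + 4)*(k + 5)*(k + 6)*(k + 7))
s_(k+1) − s_k = (-(k + 2)*(k + 7) + (k + 3)**2)/((k + 3)*(k + 4)*(k + 5)*(k + 6)*(k + 7))
(s_(k+1) − s_k) − t_k = 12/(k**5 + 25*k**4 + 245*k**3 + 1175*k**2 + 2754*k + 2520)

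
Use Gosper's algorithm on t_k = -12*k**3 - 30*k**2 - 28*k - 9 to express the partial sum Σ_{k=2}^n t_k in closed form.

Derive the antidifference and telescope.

S(n) = -3*n**4 - 16*n**3 - 32*n**2 - 28*n + 79

The ratio is (12*k**3 + 66*k**2 + 124*k + 79)/(12*k**3 + 30*k**2 + 28*k + 9).
Factor: A=1; B=1; C=k**3 + 5*k**2/2 + 7*k/3 + 3/4.
f must satisfy (1)·f(k+1) − (1)·f(k) = k**3 + 5*k**2/2 + 7*k/3 + 3/4.
From deg A=0, deg B=0, deg C=3: d=4.
Solving with deg f ≤ 4: f(k) = k**2*(3*k**2 + 4*k + 2)/12.
R(k) = B(k−1)·f(k)/C(k) = k**2*(3*k**2 + 4*k + 2)/(12*k**3 + 30*k**2 + 28*k + 9); s_k = R·t_k = k**2*(-3*k**2 - 4*k - 2).
Δs = -12*k**3 - 30*k**2 - 28*k - 9, as required.
Σ_(k=2)^n t_k = s_(n+1) − s_(2) = (-3*n**4 - 16*n**3 - 32*n**2 - 28*n - 9) − (-88), i.e. -3*n**4 - 16*n**3 - 32*n**2 - 28*n + 79.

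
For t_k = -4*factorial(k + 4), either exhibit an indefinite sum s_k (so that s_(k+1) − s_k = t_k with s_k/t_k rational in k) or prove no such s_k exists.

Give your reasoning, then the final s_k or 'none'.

r(k) = k + 5 after simplifying.
Take A(k)=k + 5, B(k)=1, C(k)=1.
Key eq: (k + 5)·f(k+1) = (1)·f(k) + (1).
Degrees (1,0,0) ⇒ d ≤ -1.
deg f ≤ -1 is impossible — no certificate.

none (Gosper's algorithm certifies no s_k)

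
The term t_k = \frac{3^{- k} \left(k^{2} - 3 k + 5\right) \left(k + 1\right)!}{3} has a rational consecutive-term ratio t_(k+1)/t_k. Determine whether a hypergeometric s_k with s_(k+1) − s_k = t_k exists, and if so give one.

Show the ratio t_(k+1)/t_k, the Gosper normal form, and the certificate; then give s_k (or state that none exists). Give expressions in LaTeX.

t_(k+1)/t_k = (k**3 + k**2 + k + 6)/(3*(k**2 - 3*k + 5)).
So A=k/3 + 2/3 and B=1, with C=k**2 - 3*k + 5.
Need (k/3 + 2/3)·f(k+1) − (1)·f(k) = k**2 - 3*k + 5.
Bound: deg f ≤ 1.
Coefficient equations give f(k) = 3*(k - 3).
Get s_k = R·t_k = (k - 3)*factorial(k + 1)/3**k with R(k) = B(k−1)f(k)/C(k) = 3*(k - 3)/(k**2 - 3*k + 5).
Check: Δs_k = (k**2 - 3*k + 5)*factorial(k + 1)/(3*3**k). ✓

s_k = 3^{- k} \left(k - 3\right) \left(k + 1\right)!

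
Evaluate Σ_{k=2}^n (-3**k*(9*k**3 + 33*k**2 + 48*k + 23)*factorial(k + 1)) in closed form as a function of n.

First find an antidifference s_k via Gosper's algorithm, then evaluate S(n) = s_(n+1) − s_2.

S(n) = -9*3**n*n**4*factorial(n) - 45*3**n*n**3*factorial(n) - 84*3**n*n**2*factorial(n) - 72*3**n*n*factorial(n) - 24*3**n*factorial(n) + 702

t_(k+1)/t_k = 3*(9*k**4 + 78*k**3 + 261*k**2 + 395*k + 226)/(9*k**3 + 33*k**2 + 48*k + 23).
Normal form (A,B,C) = (3*k + 6, 1, k**3 + 11*k**2/3 + 16*k/3 + 23/9).
Solve (3*k + 6)·f(k+1) − (1)·f(k) = k**3 + 11*k**2/3 + 16*k/3 + 23/9.
d = 2 from the (1,0,3) case.
A polynomial solution: f(k) = (3*k**2 + 1)/9.
Get s_k = R·t_k = -3**k*(3*k**2 + 1)*factorial(k + 1) with R(k) = B(k−1)f(k)/C(k) = (3*k**2 + 1)/(9*k**3 + 33*k**2 + 48*k + 23).
Verify: -3**k*(9*k**3 + 33*k**2 + 48*k + 23)*factorial(k + 1) matches t_k.
Telescope: S(n) = s_(n+1) − s_(2) = -3**(n + 1)*(3*n**2 + 6*n + 4)*factorial(n + 2) − (-702) = -9*3**n*n**4*factorial(n) - 45*3**n*n**3*factorial(n) - 84*3**n*n**2*factorial(n) - 72*3**n*n*factorial(n) - 24*3**n*factorial(n) + 702.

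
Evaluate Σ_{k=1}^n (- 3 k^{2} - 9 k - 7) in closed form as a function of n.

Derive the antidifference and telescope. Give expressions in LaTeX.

S(n) = n \left(- n^{2} - 6 n - 12\right)

Step 1: r(k) = (3*k**2 + 15*k + 19)/(3*k**2 + 9*k + 7).
A = 1, B = 1, C = k**2 + 3*k + 7/3.
Key eq: (1)·f(k+1) = (1)·f(k) + (k**2 + 3*k + 7/3).
d = 3 from the (0,0,2) case.
Solve for f: f(k) = k*(k**2 + 3*k + 3)/3 (degree 3 ≤ 3).
Get s_k = R·t_k = k*(-k**2 - 3*k - 3) with R(k) = B(k−1)f(k)/C(k) = k*(k**2 + 3*k + 3)/(3*k**2 + 9*k + 7).
s_(k+1) − s_k = -3*k**2 - 9*k - 7 = t_k.
Telescope: S(n) = s_(n+1) − s_(1) = -n**3 - 6*n**2 - 12*n - 7 − (-7) = n*(-n**2 - 6*n - 12).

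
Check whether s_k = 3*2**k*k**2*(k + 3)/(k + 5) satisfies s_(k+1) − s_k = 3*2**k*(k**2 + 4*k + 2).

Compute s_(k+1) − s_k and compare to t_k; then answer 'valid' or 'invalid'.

s_(k+1) = 6*2**k*(k + 1)**2*(k + 4)/(k + 6)
s_(k+1) − s_k = 3*2**k*(k**4 + 13*k**3 + 60*k**2 + 98*k + 40)/(k**2 + 11*k + 30)
(s_(k+1) − s_k) − t_k = 6*2**k*(-k**3 - 8*k**2 - 22*k - 10)/(k**2 + 11*k + 30)

Invalid: residual 6*2**k*(-k**3 - 8*k**2 - 22*k - 10)/(k**2 + 11*k + 30) ≠ 0.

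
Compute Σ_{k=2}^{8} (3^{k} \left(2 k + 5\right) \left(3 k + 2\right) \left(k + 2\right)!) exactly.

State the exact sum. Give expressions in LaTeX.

Ratio r(k) = 3*(k + 3)*(2*k + 7)*(3*k + 5)/((2*k + 5)*(3*k + 2)).
Gosper form: A/B · C(k+1)/C(k) with A=3*k + 9, B=1, C=k**2 + 19*k/6 + 5/3.
f must satisfy (3*k + 9)·f(k+1) − (1)·f(k) = k**2 + 19*k/6 + 5/3.
Bound: deg f ≤ 1.
Solve for f: f(k) = (2*k - 1)/6 (degree 1 ≤ 1).
So s_k = (B(k−1)f/C)·t_k = ((2*k - 1)/((2*k + 5)*(3*k + 2)))·t_k = 3**k*(2*k - 1)*factorial(k + 2).
Δs = 3**k*(2*k + 5)*(3*k + 2)*factorial(k + 2), as required.
Evaluate s at k=9 and k=2: 13356600364800 and 648; difference 13356600364152.

Σ = 13356600364152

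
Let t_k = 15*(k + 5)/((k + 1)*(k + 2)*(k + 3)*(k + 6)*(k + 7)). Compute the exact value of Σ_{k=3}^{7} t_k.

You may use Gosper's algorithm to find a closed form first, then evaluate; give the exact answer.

r(k) = (k + 1)*(k + 6)**2/((k + 4)*(k + 5)*(k + 8)) after simplifying.
Gosper form: A/B · C(k+1)/C(k) with A=k + 1, B=k + 8, C=k**3 + 14*k**2 + 65*k + 100.
f must satisfy (k + 1)·f(k+1) − (k + 7)·f(k) = k**3 + 14*k**2 + 65*k + 100.
From deg A=1, deg B=1, deg C=3: d=6.
Solving with deg f ≤ 6: f(k) = k*(k + 3)*(k + 4)**2*(k + 5)**2/36.
Get s_k = R·t_k = 5*k*(k**2 + 9*k + 20)/(12*(k**3 + 9*k**2 + 20*k + 12)) with R(k) = B(k−1)f(k)/C(k) = k*(k + 3)*(k + 4)*(k + 7)/36.
Check: Δs_k = 15*(k + 5)/(k**5 + 19*k**4 + 131*k**3 + 401*k**2 + 540*k + 252). ✓
Evaluate s at k=8 and k=3: 26/63 and 7/18; difference 1/42.

Σ = 1/42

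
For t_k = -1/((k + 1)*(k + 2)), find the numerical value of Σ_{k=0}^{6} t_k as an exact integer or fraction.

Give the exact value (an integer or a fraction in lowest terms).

t_(k+1)/t_k = (k + 1)/(k + 3).
A = k + 1, B = k + 3, C = 1.
Solve (k + 1)·f(k+1) − (k + 2)·f(k) = 1.
From deg A=1, deg B=1, deg C=0: d=1.
Match coefficients ⇒ f(k) = k.
So s_k = (B(k−1)f/C)·t_k = (k*(k + 2))·t_k = -k/(k + 1).
Check: Δs_k = -1/(k**2 + 3*k + 2). ✓
Σ_(k=0)^(6) t_k = s_(7) − s_(0) = -7/8 − (0) = -7/8.

Σ = -7/8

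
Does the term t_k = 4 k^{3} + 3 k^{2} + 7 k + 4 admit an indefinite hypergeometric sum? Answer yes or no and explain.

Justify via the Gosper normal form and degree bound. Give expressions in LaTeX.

Compute t_(k+1)/t_k: get (4*k**3 + 15*k**2 + 25*k + 18)/(4*k**3 + 3*k**2 + 7*k + 4).
Normal form (A,B,C) = (1, 1, k**3 + 3*k**2/4 + 7*k/4 + 1).
f must satisfy (1)·f(k+1) − (1)·f(k) = k**3 + 3*k**2/4 + 7*k/4 + 1.
d = 4 from the (0,0,3) case.
Solve for f: f(k) = k*(k**3 - k**2 + 3*k + 1)/4 (degree 4 ≤ 4).
Certificate R = B(k−1)f/C = k*(k**3 - k**2 + 3*k + 1)/(4*k**3 + 3*k**2 + 7*k + 4) gives s_k = k*(k**3 - k**2 + 3*k + 1).
Verify: 4*k**3 + 3*k**2 + 7*k + 4 matches t_k.

Yes. s_k = k \left(k^{3} - k^{2} + 3 k + 1\right).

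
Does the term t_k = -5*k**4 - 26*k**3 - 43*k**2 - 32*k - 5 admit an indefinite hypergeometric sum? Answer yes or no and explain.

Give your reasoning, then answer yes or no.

Yes. s_k = k*(-k**4 - 4*k**3 - 3*k**2 - k + 4).

Step 1: r(k) = (5*k**4 + 46*k**3 + 151*k**2 + 216*k + 111)/(5*k**4 + 26*k**3 + 43*k**2 + 32*k + 5).
Gosper form: A/B · C(k+1)/C(k) with A=1, B=1, C=k**4 + 26*k**3/5 + 43*k**2/5 + 32*k/5 + 1.
Set up (1)·f(k+1) − (1)·f(k) − (k**4 + 26*k**3/5 + 43*k**2/5 + 32*k/5 + 1) = 0.
Degrees (0,0,4) ⇒ d ≤ 5.
Solve for f: f(k) = k*(k**4 + 4*k**3 + 3*k**2 + k - 4)/5 (degree 5 ≤ 5).
So s_k = (B(k−1)f/C)·t_k = (k*(k**4 + 4*k**3 + 3*k**2 + k - 4)/(5*k**4 + 26*k**3 + 43*k**2 + 32*k + 5))·t_k = k*(-k**4 - 4*k**3 - 3*k**2 - k + 4).
Check: Δs_k = -5*k**4 - 26*k**3 - 43*k**2 - 32*k - 5. ✓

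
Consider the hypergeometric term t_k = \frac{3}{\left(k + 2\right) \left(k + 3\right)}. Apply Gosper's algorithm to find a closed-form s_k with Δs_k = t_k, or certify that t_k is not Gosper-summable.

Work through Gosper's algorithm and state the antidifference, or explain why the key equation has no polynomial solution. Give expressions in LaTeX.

s_k = \frac{3 k}{2 \left(k + 2\right)}

Ratio r(k) = (k + 2)/(k + 4).
Gosper form: A/B · C(k+1)/C(k) with A=k + 2, B=k + 4, C=1.
Key eq: (k + 2)·f(k+1) = (k + 3)·f(k) + (1).
Degrees (1,1,0) ⇒ d ≤ 1.
Solving with deg f ≤ 1: f(k) = k/2.
So s_k = (B(k−1)f/C)·t_k = (k*(k + 3)/2)·t_k = 3*k/(2*(k + 2)).
Verify: 3/(k**2 + 5*k + 6) matches t_k.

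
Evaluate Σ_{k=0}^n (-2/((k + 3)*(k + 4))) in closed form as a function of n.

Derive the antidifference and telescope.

S(n) = 2*(-n - 1)/(3*(n + 4))

Ratio r(k) = (k + 3)/(k + 5).
Take A(k)=k + 3, B(k)=k + 5, C(k)=1.
Key eq: (k + 3)·f(k+1) = (k + 4)·f(k) + (1).
deg f ≤ 1 (via 1,1,0).
Coefficient equations give f(k) = k/3.
Then R = B(k−1)f/C = k*(k + 4)/3, so s_k = R(k)·t_k = -2*k/(3*k + 9).
s_(k+1) − s_k = -2/(k**2 + 7*k + 12) = t_k.
Telescope: S(n) = s_(n+1) − s_(0) = 2*(-n - 1)/(3*(n + 4)) − (0) = 2*(-n - 1)/(3*(n + 4)).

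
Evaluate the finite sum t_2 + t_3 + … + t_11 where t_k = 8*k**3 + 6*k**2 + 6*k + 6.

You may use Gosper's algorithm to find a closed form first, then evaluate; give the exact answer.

Ratio r(k) = (4*k**3 + 15*k**2 + 21*k + 13)/(4*k**3 + 3*k**2 + 3*k + 3).
Gosper form: A/B · C(k+1)/C(k) with A=1, B=1, C=k**3 + 3*k**2/4 + 3*k/4 + 3/4.
Set up (1)·f(k+1) − (1)·f(k) − (k**3 + 3*k**2/4 + 3*k/4 + 3/4) = 0.
Bound: deg f ≤ 4.
Solving with deg f ≤ 4: f(k) = k*(k**3 - k**2 + k + 2)/4.
Certificate R = B(k−1)f/C = k*(k**3 - k**2 + k + 2)/(4*k**3 + 3*k**2 + 3*k + 3) gives s_k = 2*k*(k**3 - k**2 + k + 2).
s_(k+1) − s_k = 8*k**3 + 6*k**2 + 6*k + 6 = t_k.
Evaluate s at k=12 and k=2: 38352 and 32; difference 38320.

Σ = 38320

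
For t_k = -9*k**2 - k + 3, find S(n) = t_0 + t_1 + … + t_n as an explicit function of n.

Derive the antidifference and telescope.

S(n) = -3*n**3 - 5*n**2 + n + 3

r(k) = (k + 9*(k + 1)**2 - 2)/(9*k**2 + k - 3) after simplifying.
A = 1, B = 1, C = k**2 + k/9 - 1/3.
Key eq: (1)·f(k+1) = (1)·f(k) + (k**2 + k/9 - 1/3).
deg f ≤ 3 (via 0,0,2).
A polynomial solution: f(k) = k*(3*k**2 - 4*k - 2)/9.
Certificate R = B(k−1)f/C = k*(3*k**2 - 4*k - 2)/(9*k**2 + k - 3) gives s_k = k*(-3*k**2 + 4*k + 2).
Check: Δs_k = -9*k**2 - k + 3. ✓
Evaluate: s_(n+1) = -3*n**3 - 5*n**2 + n + 3; subtract s_(0) = 0 ⇒ S(n) = -3*n**3 - 5*n**2 + n + 3.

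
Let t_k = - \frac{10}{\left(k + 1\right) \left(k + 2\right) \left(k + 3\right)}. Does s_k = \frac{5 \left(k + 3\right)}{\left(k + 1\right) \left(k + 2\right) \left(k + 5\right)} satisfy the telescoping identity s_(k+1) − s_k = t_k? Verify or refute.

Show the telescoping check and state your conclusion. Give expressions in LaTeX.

s_(k+1) = 5*(k + 4)/((k + 2)*(k + 3)*(k + 6))
s_(k+1) − s_k = 10*(-k**2 - 8*k - 17)/(k**5 + 17*k**4 + 107*k**3 + 307*k**2 + 396*k + 180)
(s_(k+1) − s_k) − t_k = 10*(3*k + 13)/(k**5 + 17*k**4 + 107*k**3 + 307*k**2 + 396*k + 180)

Invalid: residual \frac{10 \left(3 k + 13\right)}{k^{5} + 17 k^{4} + 107 k^{3} + 307 k^{2} + 396 k + 180} ≠ 0.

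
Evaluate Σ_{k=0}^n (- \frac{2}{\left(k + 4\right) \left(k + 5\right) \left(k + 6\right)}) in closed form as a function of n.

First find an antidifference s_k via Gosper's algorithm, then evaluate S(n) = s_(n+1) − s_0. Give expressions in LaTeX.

Compute t_(k+1)/t_k: get (k + 4)/(k + 7).
Gosper form: A/B · C(k+1)/C(k) with A=k + 4, B=k + 7, C=1.
f must satisfy (k + 4)·f(k+1) − (k + 6)·f(k) = 1.
Degrees (1,1,0) ⇒ d ≤ 2.
Solve for f: f(k) = k*(k + 9)/40 (degree 2 ≤ 2).
Then R = B(k−1)f/C = k*(k + 6)*(k + 9)/40, so s_k = R(k)·t_k = k*(-k - 9)/(20*(k + 4)*(k + 5)).
Δs = -2/(k**3 + 15*k**2 + 74*k + 120), as required.
s_(n+1) = (-n**2 - 11*n - 10)/(20*(n**2 + 11*n + 30)) and s_(0) = 0, so S(n) = (-n**2 - 11*n - 10)/(20*(n**2 + 11*n + 30)).

S(n) = \frac{- n^{2} - 11 n - 10}{20 \left(n^{2} + 11 n + 30\right)}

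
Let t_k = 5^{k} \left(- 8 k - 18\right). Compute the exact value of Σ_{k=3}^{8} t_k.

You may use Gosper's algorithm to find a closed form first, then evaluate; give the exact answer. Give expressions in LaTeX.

r(k) = 5*(4*k + 13)/(4*k + 9) after simplifying.
Take A(k)=5, B(k)=1, C(k)=k + 9/4.
Set up (5)·f(k+1) − (1)·f(k) − (k + 9/4) = 0.
Bound: deg f ≤ 1.
Match coefficients ⇒ f(k) = (k + 1)/4.
Certificate R = B(k−1)f/C = (k + 1)/(4*k + 9) gives s_k = -2*5**k*(k + 1).
Verify: 5**k*(-8*k - 18) matches t_k.
Evaluate s at k=9 and k=3: -39062500 and -1000; difference -39061500.

Σ = -39061500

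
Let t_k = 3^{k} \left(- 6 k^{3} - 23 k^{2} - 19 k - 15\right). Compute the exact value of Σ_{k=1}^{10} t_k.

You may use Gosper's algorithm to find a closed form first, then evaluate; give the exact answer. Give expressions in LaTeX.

Compute t_(k+1)/t_k: get 3*(6*k**3 + 41*k**2 + 83*k + 63)/(6*k**3 + 23*k**2 + 19*k + 15).
Take A(k)=3, B(k)=1, C(k)=k**3 + 23*k**2/6 + 19*k/6 + 5/2.
f must satisfy (3)·f(k+1) − (1)·f(k) = k**3 + 23*k**2/6 + 19*k/6 + 5/2.
From deg A=0, deg B=0, deg C=3: d=3.
Coefficient equations give f(k) = (3*k**3 - 2*k**2 + 2*k + 3)/6.
R(k) = B(k−1)·f(k)/C(k) = (3*k**3 - 2*k**2 + 2*k + 3)/(6*k**3 + 23*k**2 + 19*k + 15); s_k = R·t_k = 3**k*(-3*k**3 + 2*k**2 - 2*k - 3).
s_(k+1) − s_k = 3**k*(-6*k**3 - 23*k**2 - 19*k - 15) = t_k.
Evaluate s at k=11 and k=1: -668907072 and -18; difference -668907054.

Σ = -668907054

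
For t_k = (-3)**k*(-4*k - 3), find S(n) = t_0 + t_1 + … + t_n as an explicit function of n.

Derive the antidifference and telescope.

S(n) = (-3)**(n + 1)*(n + 1)

Compute t_(k+1)/t_k: get 3*(-4*k - 7)/(4*k + 3).
So A=-3 and B=1, with C=k + 3/4.
Need (-3)·f(k+1) − (1)·f(k) = k + 3/4.
From deg A=0, deg B=0, deg C=1: d=1.
Solving with deg f ≤ 1: f(k) = -k/4.
Then R = B(k−1)f/C = -k/(4*k + 3), so s_k = R(k)·t_k = (-3)**k*k.
Δs = (-3)**k*(-4*k - 3), as required.
Σ_(k=0)^n t_k = s_(n+1) − s_(0) = ((-3)**(n + 1)*(n + 1)) − (0), i.e. (-3)**(n + 1)*(n + 1).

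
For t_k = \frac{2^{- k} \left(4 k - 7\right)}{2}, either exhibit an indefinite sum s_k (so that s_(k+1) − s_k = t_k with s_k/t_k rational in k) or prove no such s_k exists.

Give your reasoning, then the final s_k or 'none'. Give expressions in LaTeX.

Compute t_(k+1)/t_k: get (4*k - 3)/(2*(4*k - 7)).
Gosper form: A/B · C(k+1)/C(k) with A=1/2, B=1, C=k - 7/4.
Need (1/2)·f(k+1) − (1)·f(k) = k - 7/4.
deg f ≤ 1 (via 0,0,1).
Solve for f: f(k) = -(4*k - 3)/2 (degree 1 ≤ 1).
Then R = B(k−1)f/C = -2*(4*k - 3)/(4*k - 7), so s_k = R(k)·t_k = (3 - 4*k)/2**k.
Check: Δs_k = (4*k - 7)/(2*2**k). ✓

s_k = 2^{- k} \left(3 - 4 k\right)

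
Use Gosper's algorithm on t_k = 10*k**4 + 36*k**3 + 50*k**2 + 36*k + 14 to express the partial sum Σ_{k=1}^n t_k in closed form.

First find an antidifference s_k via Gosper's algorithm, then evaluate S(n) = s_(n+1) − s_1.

S(n) = 2*n*(n**4 + 7*n**3 + 19*n**2 + 26*n + 20)

Step 1: r(k) = (5*k**4 + 38*k**3 + 109*k**2 + 142*k + 73)/(5*k**4 + 18*k**3 + 25*k**2 + 18*k + 7).
Factor: A=1; B=1; C=k**4 + 18*k**3/5 + 5*k**2 + 18*k/5 + 7/5.
f must satisfy (1)·f(k+1) − (1)·f(k) = k**4 + 18*k**3/5 + 5*k**2 + 18*k/5 + 7/5.
Bound: deg f ≤ 5.
A polynomial solution: f(k) = k*(k**4 + 2*k**3 + k**2 + k + 2)/5.
Get s_k = R·t_k = 2*k*(k**4 + 2*k**3 + k**2 + k + 2) with R(k) = B(k−1)f(k)/C(k) = k*(k**4 + 2*k**3 + k**2 + k + 2)/(5*k**4 + 18*k**3 + 25*k**2 + 18*k + 7).
s_(k+1) − s_k = 10*k**4 + 36*k**3 + 50*k**2 + 36*k + 14 = t_k.
Evaluate: s_(n+1) = 2*n**5 + 14*n**4 + 38*n**3 + 52*n**2 + 40*n + 14; subtract s_(1) = 14 ⇒ S(n) = 2*n*(n**4 + 7*n**3 + 19*n**2 + 26*n + 20).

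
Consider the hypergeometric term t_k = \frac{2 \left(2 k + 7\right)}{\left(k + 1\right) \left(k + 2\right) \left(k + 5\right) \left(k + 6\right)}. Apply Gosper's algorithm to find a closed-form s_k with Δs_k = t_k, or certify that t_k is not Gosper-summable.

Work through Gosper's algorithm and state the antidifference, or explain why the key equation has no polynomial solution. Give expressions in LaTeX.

Compute t_(k+1)/t_k: get (k + 1)*(k + 5)*(2*k + 9)/((k + 3)*(k + 7)*(2*k + 7)).
Normal form (A,B,C) = (k + 1, k + 7, k**3 + 21*k**2/2 + 73*k/2 + 42).
Solve (k + 1)·f(k+1) − (k + 6)·f(k) = k**3 + 21*k**2/2 + 73*k/2 + 42.
Bound: deg f ≤ 5.
Solve for f: f(k) = k*(k + 2)*(k + 3)*(k + 4)*(k + 6)/10 (degree 5 ≤ 5).
Then R = B(k−1)f/C = k*(k + 2)*(k + 6)**2/(5*(2*k + 7)), so s_k = R(k)·t_k = 2*k*(k + 6)/(5*(k**2 + 6*k + 5)).
Verify: 2*(2*k + 7)/(k**4 + 14*k**3 + 65*k**2 + 112*k + 60) matches t_k.

s_k = \frac{2 k \left(k + 6\right)}{5 \left(k^{2} + 6 k + 5\right)}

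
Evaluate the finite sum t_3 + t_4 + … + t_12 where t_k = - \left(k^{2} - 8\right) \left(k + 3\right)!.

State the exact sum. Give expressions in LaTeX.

Σ = -188305108992720

Step 1: r(k) = (k + 4)*((k + 1)**2 - 8)/(k**2 - 8).
Normal form (A,B,C) = (k + 4, 1, k**2 - 8).
Solve (k + 4)·f(k+1) − (1)·f(k) = k**2 - 8.
deg f ≤ 1 (via 1,0,2).
Coefficient equations give f(k) = k - 4.
Certificate R = B(k−1)f/C = (k - 4)/(k**2 - 8) gives s_k = -(k - 4)*factorial(k + 3).
s_(k+1) − s_k = -(k**2 - 8)*factorial(k + 3) = t_k.
Evaluate s at k=13 and k=3: -188305108992000 and 720; difference -188305108992720.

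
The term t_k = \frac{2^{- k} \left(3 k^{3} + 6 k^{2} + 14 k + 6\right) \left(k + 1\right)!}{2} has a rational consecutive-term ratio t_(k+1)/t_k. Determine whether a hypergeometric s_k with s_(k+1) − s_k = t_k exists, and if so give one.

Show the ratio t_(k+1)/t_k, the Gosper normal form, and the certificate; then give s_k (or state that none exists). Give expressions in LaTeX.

r(k) = (3*k**4 + 21*k**3 + 65*k**2 + 99*k + 58)/(2*(3*k**3 + 6*k**2 + 14*k + 6)) after simplifying.
Factor: A=k/2 + 1; B=1; C=k**3 + 2*k**2 + 14*k/3 + 2.
f must satisfy (k/2 + 1)·f(k+1) − (1)·f(k) = k**3 + 2*k**2 + 14*k/3 + 2.
deg f ≤ 2 (via 1,0,3).
Match coefficients ⇒ f(k) = 2*(3*k**2 - 1)/3.
Certificate R = B(k−1)f/C = 2*(3*k**2 - 1)/(3*k**3 + 6*k**2 + 14*k + 6) gives s_k = (3*k**2 - 1)*factorial(k + 1)/2**k.
s_(k+1) − s_k = (3*k**3 + 6*k**2 + 14*k + 6)*factorial(k + 1)/(2*2**k) = t_k.

s_k = 2^{- k} \left(3 k^{2} - 1\right) \left(k + 1\right)!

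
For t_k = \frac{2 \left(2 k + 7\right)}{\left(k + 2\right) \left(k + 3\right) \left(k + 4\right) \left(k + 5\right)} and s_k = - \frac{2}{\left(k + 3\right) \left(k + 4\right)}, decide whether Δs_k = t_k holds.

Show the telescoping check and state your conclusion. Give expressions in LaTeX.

Invalid: residual - \frac{6}{k^{4} + 14 k^{3} + 71 k^{2} + 154 k + 120} ≠ 0.

s_(k+1) = -2/((k + 4)*(k + 5))
s_(k+1) − s_k = 4/(k**3 + 12*k**2 + 47*k + 60)
(s_(k+1) − s_k) − t_k = -6/(k**4 + 14*k**3 + 71*k**2 + 154*k + 120)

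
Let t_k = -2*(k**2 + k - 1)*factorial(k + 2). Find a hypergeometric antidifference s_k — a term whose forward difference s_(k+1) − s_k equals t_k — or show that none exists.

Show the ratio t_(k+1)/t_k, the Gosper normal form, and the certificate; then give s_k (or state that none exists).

t_(k+1)/t_k = (k + 3)*(k + (k + 1)**2)/(k**2 + k - 1).
Normal form (A,B,C) = (k + 3, 1, k**2 + k - 1).
f must satisfy (k + 3)·f(k+1) − (1)·f(k) = k**2 + k - 1.
Degrees (1,0,2) ⇒ d ≤ 1.
Match coefficients ⇒ f(k) = k - 2.
Then R = B(k−1)f/C = (k - 2)/(k**2 + k - 1), so s_k = R(k)·t_k = -2*(k - 2)*factorial(k + 2).
Verify: -2*(k**2 + k - 1)*factorial(k + 2) matches t_k.

s_k = -2*(k - 2)*factorial(k + 2)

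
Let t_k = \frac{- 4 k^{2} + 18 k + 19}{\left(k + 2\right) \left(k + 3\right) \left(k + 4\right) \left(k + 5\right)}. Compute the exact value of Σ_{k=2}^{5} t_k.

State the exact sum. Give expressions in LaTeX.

Step 1: r(k) = (k + 2)*(18*k - 4*(k + 1)**2 + 37)/((k + 6)*(-4*k**2 + 18*k + 19)).
Take A(k)=k + 2, B(k)=k + 6, C(k)=k**2 - 9*k/2 - 19/4.
Need (k + 2)·f(k+1) − (k + 5)·f(k) = k**2 - 9*k/2 - 19/4.
deg f ≤ 3 (via 1,1,2).
A polynomial solution: f(k) = -k*(k**2 + 41*k + 34)/32.
R(k) = B(k−1)·f(k)/C(k) = -k*(k + 5)*(k**2 + 41*k + 34)/(8*(4*k**2 - 18*k - 19)); s_k = R·t_k = k*(k**2 + 41*k + 34)/(8*(k + 2)*(k + 3)*(k + 4)).
s_(k+1) − s_k = (-4*k**2 + 18*k + 19)/(k**4 + 14*k**3 + 71*k**2 + 154*k + 120) = t_k.
Sum = s_(6) − s_(2); s_(6) = 79/240, s_(2) = 1/4 ⇒ 19/240.

Σ = 19/240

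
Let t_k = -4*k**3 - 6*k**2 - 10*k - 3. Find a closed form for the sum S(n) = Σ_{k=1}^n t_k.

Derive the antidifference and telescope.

Ratio r(k) = (4*k**3 + 18*k**2 + 34*k + 23)/(4*k**3 + 6*k**2 + 10*k + 3).
Take A(k)=1, B(k)=1, C(k)=k**3 + 3*k**2/2 + 5*k/2 + 3/4.
Set up (1)·f(k+1) − (1)·f(k) − (k**3 + 3*k**2/2 + 5*k/2 + 3/4) = 0.
Degrees (0,0,3) ⇒ d ≤ 4.
Solving with deg f ≤ 4: f(k) = k*(k**3 + 3*k - 1)/4.
R(k) = B(k−1)·f(k)/C(k) = k*(k**3 + 3*k - 1)/(4*k**3 + 6*k**2 + 10*k + 3); s_k = R·t_k = k*(-k**3 - 3*k + 1).
Δs = -4*k**3 - 6*k**2 - 10*k - 3, as required.
Telescope: S(n) = s_(n+1) − s_(1) = -n**4 - 4*n**3 - 9*n**2 - 9*n - 3 − (-3) = n*(-n**3 - 4*n**2 - 9*n - 9).

S(n) = n*(-n**3 - 4*n**2 - 9*n - 9)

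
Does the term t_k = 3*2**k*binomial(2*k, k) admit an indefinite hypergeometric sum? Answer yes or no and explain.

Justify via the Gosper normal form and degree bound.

No — key equation has no polynomial f.

t_(k+1)/t_k = 4*(2*k + 1)/(k + 1).
Gosper form: A/B · C(k+1)/C(k) with A=8*k + 4, B=k + 1, C=1.
Solve (8*k + 4)·f(k+1) − (k)·f(k) = 1.
Bound: deg f ≤ -1.
Negative degree bound (-1): no f exists, t_k not Gosper-summable.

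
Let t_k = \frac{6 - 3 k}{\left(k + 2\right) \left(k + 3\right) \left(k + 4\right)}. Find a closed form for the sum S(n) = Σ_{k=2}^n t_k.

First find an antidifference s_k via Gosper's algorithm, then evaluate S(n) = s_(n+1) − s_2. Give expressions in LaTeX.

Step 1: r(k) = (k - 1)*(k + 2)/((k - 2)*(k + 5)).
A = k + 2, B = k + 5, C = k - 2.
Key eq: (k + 2)·f(k+1) = (k + 4)·f(k) + (k - 2).
deg f ≤ 2 (via 1,1,1).
Solving with deg f ≤ 2: f(k) = -k.
Then R = B(k−1)f/C = -k*(k + 4)/(k - 2), so s_k = R(k)·t_k = 3*k/((k + 2)*(k + 3)).
Verify: 3*(2 - k)/(k**3 + 9*k**2 + 26*k + 24) matches t_k.
Σ_(k=2)^n t_k = s_(n+1) − s_(2) = (3*(n + 1)/(n**2 + 7*n + 12)) − (3/10), i.e. 3*(-n**2 + 3*n - 2)/(10*(n**2 + 7*n + 12)).

S(n) = \frac{3 \left(- n^{2} + 3 n - 2\right)}{10 \left(n^{2} + 7 n + 12\right)}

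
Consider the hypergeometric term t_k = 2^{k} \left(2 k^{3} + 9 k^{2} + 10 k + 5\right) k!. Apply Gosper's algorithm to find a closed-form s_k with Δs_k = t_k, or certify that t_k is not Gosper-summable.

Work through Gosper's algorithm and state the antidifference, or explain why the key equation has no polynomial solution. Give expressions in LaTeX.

t_(k+1)/t_k = 2*(2*k**4 + 17*k**3 + 49*k**2 + 60*k + 26)/(2*k**3 + 9*k**2 + 10*k + 5).
So A=2*k + 2 and B=1, with C=k**3 + 9*k**2/2 + 5*k + 5/2.
Key eq: (2*k + 2)·f(k+1) = (1)·f(k) + (k**3 + 9*k**2/2 + 5*k + 5/2).
d = 2 from the (1,0,3) case.
Coefficient equations give f(k) = (k**2 + 2*k - 1)/2.
Then R = B(k−1)f/C = (k**2 + 2*k - 1)/(2*k**3 + 9*k**2 + 10*k + 5), so s_k = R(k)·t_k = 2**k*(k**2 + 2*k - 1)*factorial(k).
Verify: 2**k*(2*k**3 + 9*k**2 + 10*k + 5)*factorial(k) matches t_k.

s_k = 2^{k} \left(k^{2} + 2 k - 1\right) k!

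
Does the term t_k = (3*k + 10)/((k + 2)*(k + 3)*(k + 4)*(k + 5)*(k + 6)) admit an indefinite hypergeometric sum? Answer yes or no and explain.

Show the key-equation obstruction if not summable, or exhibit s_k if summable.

r(k) = (k + 2)*(3*k + 13)/((k + 7)*(3*k + 10)) after simplifying.
So A=k + 2 and B=k + 7, with C=k + 10/3.
Need (k + 2)·f(k+1) − (k + 6)·f(k) = k + 10/3.
d = 4 from the (1,1,1) case.
A polynomial solution: f(k) = k*(k + 3)*(k**2 + 11*k + 38)/120.
Get s_k = R·t_k = k*(k**2 + 11*k + 38)/(40*(k**3 + 11*k**2 + 38*k + 40)) with R(k) = B(k−1)f(k)/C(k) = k*(k + 3)*(k + 6)*(k**2 + 11*k + 38)/(40*(3*k + 10)).
Δs = (3*k + 10)/(k**5 + 20*k**4 + 155*k**3 + 580*k**2 + 1044*k + 720), as required.

Yes. s_k = k*(k**2 + 11*k + 38)/(40*(k**3 + 11*k**2 + 38*k + 40)).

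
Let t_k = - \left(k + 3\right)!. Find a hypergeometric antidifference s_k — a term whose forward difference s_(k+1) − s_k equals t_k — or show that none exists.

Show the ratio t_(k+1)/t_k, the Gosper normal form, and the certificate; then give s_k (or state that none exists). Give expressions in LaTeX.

Step 1: r(k) = k + 4.
Factor: A=k + 4; B=1; C=1.
Key eq: (k + 4)·f(k+1) = (1)·f(k) + (1).
deg f ≤ -1 (via 1,0,0).
deg f ≤ -1 is impossible — no certificate.

no hypergeometric antidifference exists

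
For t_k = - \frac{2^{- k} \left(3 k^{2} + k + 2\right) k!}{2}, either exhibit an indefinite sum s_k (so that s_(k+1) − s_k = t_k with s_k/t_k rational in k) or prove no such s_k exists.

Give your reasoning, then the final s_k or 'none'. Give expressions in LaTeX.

Ratio r(k) = (k + 1)*(k + 3*(k + 1)**2 + 3)/(2*(3*k**2 + k + 2)).
So A=k/2 + 1/2 and B=1, with C=k**2 + k/3 + 2/3.
Key eq: (k/2 + 1/2)·f(k+1) = (1)·f(k) + (k**2 + k/3 + 2/3).
d = 1 from the (1,0,2) case.
Solving with deg f ≤ 1: f(k) = 2*(3*k + 1)/3.
Get s_k = R·t_k = -(3*k + 1)*factorial(k)/2**k with R(k) = B(k−1)f(k)/C(k) = 2*(3*k + 1)/(3*k**2 + k + 2).
Δs = -(3*k**2 + k + 2)*factorial(k)/(2*2**k), as required.

s_k = - 2^{- k} \left(3 k + 1\right) k!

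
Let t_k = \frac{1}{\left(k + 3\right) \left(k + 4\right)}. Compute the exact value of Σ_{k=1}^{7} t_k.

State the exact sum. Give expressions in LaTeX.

Compute t_(k+1)/t_k: get (k + 3)/(k + 5).
Take A(k)=k + 3, B(k)=k + 5, C(k)=1.
Need (k + 3)·f(k+1) − (k + 4)·f(k) = 1.
Bound: deg f ≤ 1.
Coefficient equations give f(k) = k/3.
So s_k = (B(k−1)f/C)·t_k = (k*(k + 4)/3)·t_k = k/(3*(k + 3)).
Verify: 1/(k**2 + 7*k + 12) matches t_k.
Evaluate s at k=8 and k=1: 8/33 and 1/12; difference 7/44.

Σ = 7/44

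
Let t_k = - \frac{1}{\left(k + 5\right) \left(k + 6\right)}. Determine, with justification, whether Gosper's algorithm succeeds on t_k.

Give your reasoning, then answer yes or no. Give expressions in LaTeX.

Ratio r(k) = (k + 5)/(k + 7).
Normal form (A,B,C) = (k + 5, k + 7, 1).
Need (k + 5)·f(k+1) − (k + 6)·f(k) = 1.
d = 1 from the (1,1,0) case.
Solving with deg f ≤ 1: f(k) = k/5.
Get s_k = R·t_k = -k/(5*k + 25) with R(k) = B(k−1)f(k)/C(k) = k*(k + 6)/5.
Verify: -1/(k**2 + 11*k + 30) matches t_k.

Yes. s_k = - \frac{k}{5 k + 25}.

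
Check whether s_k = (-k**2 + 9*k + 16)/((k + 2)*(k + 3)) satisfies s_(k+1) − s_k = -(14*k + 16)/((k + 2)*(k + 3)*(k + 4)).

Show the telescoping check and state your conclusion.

valid (s_(k+1) − s_k reduces to t_k)

s_(k+1) = (9*k - (k + 1)**2 + 25)/((k + 3)*(k + 4))
s_(k+1) − s_k = 2*(-7*k - 8)/(k**3 + 9*k**2 + 26*k + 24)
(s_(k+1) − s_k) − t_k = 0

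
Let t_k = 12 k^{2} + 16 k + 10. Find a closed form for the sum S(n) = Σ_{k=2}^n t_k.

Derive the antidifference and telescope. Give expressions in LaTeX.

S(n) = 4 n^{3} + 14 n^{2} + 20 n - 38

r(k) = (6*k**2 + 20*k + 19)/(6*k**2 + 8*k + 5) after simplifying.
A = 1, B = 1, C = k**2 + 4*k/3 + 5/6.
Solve (1)·f(k+1) − (1)·f(k) = k**2 + 4*k/3 + 5/6.
d = 3 from the (0,0,2) case.
Solve for f: f(k) = k*(2*k**2 + k + 2)/6 (degree 3 ≤ 3).
Certificate R = B(k−1)f/C = k*(2*k**2 + k + 2)/(6*k**2 + 8*k + 5) gives s_k = 2*k*(2*k**2 + k + 2).
Δs = 12*k**2 + 16*k + 10, as required.
Evaluate: s_(n+1) = 4*n**3 + 14*n**2 + 20*n + 10; subtract s_(2) = 48 ⇒ S(n) = 4*n**3 + 14*n**2 + 20*n - 38.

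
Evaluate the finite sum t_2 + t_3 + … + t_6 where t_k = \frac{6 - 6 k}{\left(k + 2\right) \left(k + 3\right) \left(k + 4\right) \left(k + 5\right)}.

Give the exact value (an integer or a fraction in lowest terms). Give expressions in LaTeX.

Compute t_(k+1)/t_k: get k*(k + 2)/((k - 1)*(k + 6)).
Normal form (A,B,C) = (k + 2, k + 6, k - 1).
Solve (k + 2)·f(k+1) − (k + 5)·f(k) = k - 1.
d = 3 from the (1,1,1) case.
Solve for f: f(k) = -k/2 (degree 1 ≤ 3).
Certificate R = B(k−1)f/C = -k*(k + 5)/(2*(k - 1)) gives s_k = 3*k/((k + 2)*(k + 3)*(k + 4)).
Δs = 6*(1 - k)/(k**4 + 14*k**3 + 71*k**2 + 154*k + 120), as required.
Σ_(k=2)^(6) t_k = s_(7) − s_(2) = 7/330 − (1/20) = -19/660.

Σ = -19/660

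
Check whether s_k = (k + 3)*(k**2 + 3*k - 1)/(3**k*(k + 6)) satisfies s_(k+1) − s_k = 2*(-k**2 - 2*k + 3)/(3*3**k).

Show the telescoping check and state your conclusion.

s_(k+1) = (k + 4)*(3*k + (k + 1)**2 + 2)/(3*3**k*(k + 7))
s_(k+1) − s_k = (-2*k**4 - 24*k**3 - 73*k**2 - 9*k + 135)/(3*3**k*(k**2 + 13*k + 42))
(s_(k+1) − s_k) − t_k = (2*k**3 + 19*k**2 + 27*k - 39)/(3**k*(k**2 + 13*k + 42))

Invalid: residual (2*k**3 + 19*k**2 + 27*k - 39)/(3**k*(k**2 + 13*k + 42)) ≠ 0.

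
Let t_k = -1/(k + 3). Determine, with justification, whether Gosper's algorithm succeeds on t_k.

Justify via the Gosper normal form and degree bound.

The ratio is (k + 3)/(k + 4).
A = k + 3, B = k + 4, C = 1.
Need (k + 3)·f(k+1) − (k + 3)·f(k) = 1.
From deg A=1, deg B=1, deg C=0: d=0.
Generic f = c0 gives residual -1; -1 = 0 cannot hold, so t_k is not Gosper-summable.

No — the linear system for f has no solution.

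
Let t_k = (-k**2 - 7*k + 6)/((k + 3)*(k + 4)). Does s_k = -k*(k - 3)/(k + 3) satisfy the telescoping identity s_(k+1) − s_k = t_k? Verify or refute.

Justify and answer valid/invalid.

s_(k+1) = (-k**2 + k + 2)/(k + 4)
s_(k+1) − s_k = (-k**2 - 7*k + 6)/(k**2 + 7*k + 12)
(s_(k+1) − s_k) − t_k = 0

valid (s_(k+1) − s_k reduces to t_k)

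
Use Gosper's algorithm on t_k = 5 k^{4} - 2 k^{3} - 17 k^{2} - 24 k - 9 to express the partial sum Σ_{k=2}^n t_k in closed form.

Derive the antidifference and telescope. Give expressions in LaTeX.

Compute t_(k+1)/t_k: get (5*k**4 + 18*k**3 + 7*k**2 - 44*k - 47)/(5*k**4 - 2*k**3 - 17*k**2 - 24*k - 9).
A = 1, B = 1, C = k**4 - 2*k**3/5 - 17*k**2/5 - 24*k/5 - 9/5.
Solve (1)·f(k+1) − (1)·f(k) = k**4 - 2*k**3/5 - 17*k**2/5 - 24*k/5 - 9/5.
Degrees (0,0,4) ⇒ d ≤ 5.
Solve for f: f(k) = k**2*(k - 4)*(k**2 + k + 1)/5 (degree 5 ≤ 5).
R(k) = B(k−1)·f(k)/C(k) = k**2*(k - 4)*(k**2 + k + 1)/(5*k**4 - 2*k**3 - 17*k**2 - 24*k - 9); s_k = R·t_k = k**2*(k**3 - 3*k**2 - 3*k - 4).
Check: Δs_k = 5*k**4 - 2*k**3 - 17*k**2 - 24*k - 9. ✓
s_(n+1) = n**5 + 2*n**4 - 5*n**3 - 21*n**2 - 24*n - 9 and s_(2) = -56, so S(n) = n**5 + 2*n**4 - 5*n**3 - 21*n**2 - 24*n + 47.

S(n) = n^{5} + 2 n^{4} - 5 n^{3} - 21 n^{2} - 24 n + 47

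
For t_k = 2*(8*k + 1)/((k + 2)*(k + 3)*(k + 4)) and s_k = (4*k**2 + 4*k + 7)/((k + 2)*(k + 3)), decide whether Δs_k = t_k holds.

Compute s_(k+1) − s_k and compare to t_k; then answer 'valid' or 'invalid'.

s_(k+1) = (4*k + 4*(k + 1)**2 + 11)/((k + 3)*(k + 4))
s_(k+1) − s_k = 2*(8*k + 1)/(k**3 + 9*k**2 + 26*k + 24)
(s_(k+1) − s_k) − t_k = 0

Valid: the claim telescopes to t_k.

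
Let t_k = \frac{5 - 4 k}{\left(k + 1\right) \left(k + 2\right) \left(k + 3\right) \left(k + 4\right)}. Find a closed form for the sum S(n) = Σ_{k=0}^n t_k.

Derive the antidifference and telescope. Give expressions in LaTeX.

S(n) = \frac{n^{3} + 9 n^{2} + 38 n + 30}{6 \left(n^{3} + 9 n^{2} + 26 n + 24\right)}

r(k) = (k + 1)*(4*k - 1)/((k + 5)*(4*k - 5)) after simplifying.
Normal form (A,B,C) = (k + 1, k + 5, k - 5/4).
f must satisfy (k + 1)·f(k+1) − (k + 4)·f(k) = k - 5/4.
Degrees (1,1,1) ⇒ d ≤ 3.
Match coefficients ⇒ f(k) = -k*(k**2 + 6*k + 23)/24.
So s_k = (B(k−1)f/C)·t_k = (-k*(k + 4)*(k**2 + 6*k + 23)/(6*(4*k - 5)))·t_k = k*(k**2 + 6*k + 23)/(6*(k + 1)*(k + 2)*(k + 3)).
Verify: (5 - 4*k)/(k**4 + 10*k**3 + 35*k**2 + 50*k + 24) matches t_k.
Evaluate: s_(n+1) = (n**3 + 9*n**2 + 38*n + 30)/(6*(n**3 + 9*n**2 + 26*n + 24)); subtract s_(0) = 0 ⇒ S(n) = (n**3 + 9*n**2 + 38*n + 30)/(6*(n**3 + 9*n**2 + 26*n + 24)).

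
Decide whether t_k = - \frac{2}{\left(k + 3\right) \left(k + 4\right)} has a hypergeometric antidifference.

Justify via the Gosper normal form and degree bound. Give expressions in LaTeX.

Yes. s_k = - \frac{2 k}{3 k + 9}.

r(k) = (k + 3)/(k + 5) after simplifying.
So A=k + 3 and B=k + 5, with C=1.
f must satisfy (k + 3)·f(k+1) − (k + 4)·f(k) = 1.
deg f ≤ 1 (via 1,1,0).
A polynomial solution: f(k) = k/3.
So s_k = (B(k−1)f/C)·t_k = (k*(k + 4)/3)·t_k = -2*k/(3*k + 9).
Δs = -2/(k**2 + 7*k + 12), as required.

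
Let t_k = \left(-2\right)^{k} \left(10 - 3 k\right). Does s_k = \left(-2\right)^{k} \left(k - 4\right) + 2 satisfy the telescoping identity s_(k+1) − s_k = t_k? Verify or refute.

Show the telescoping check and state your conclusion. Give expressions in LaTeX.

s_(k+1) = -2*(-2)**k*(k - 3) + 2
s_(k+1) − s_k = (-2)**k*(10 - 3*k)
(s_(k+1) − s_k) − t_k = 0

valid (s_(k+1) − s_k reduces to t_k)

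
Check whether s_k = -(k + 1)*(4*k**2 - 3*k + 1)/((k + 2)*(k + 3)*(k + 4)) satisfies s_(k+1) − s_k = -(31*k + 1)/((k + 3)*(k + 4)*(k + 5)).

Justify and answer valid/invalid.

s_(k+1) = (k + 2)*(3*k - 4*(k + 1)**2 + 2)/((k + 3)*(k + 4)*(k + 5))
s_(k+1) − s_k = (-35*k**2 - 37*k - 3)/(k**4 + 14*k**3 + 71*k**2 + 154*k + 120)
(s_(k+1) − s_k) − t_k = (-4*k**2 + 26*k - 1)/(k**4 + 14*k**3 + 71*k**2 + 154*k + 120)

Invalid: residual (-4*k**2 + 26*k - 1)/(k**4 + 14*k**3 + 71*k**2 + 154*k + 120) ≠ 0.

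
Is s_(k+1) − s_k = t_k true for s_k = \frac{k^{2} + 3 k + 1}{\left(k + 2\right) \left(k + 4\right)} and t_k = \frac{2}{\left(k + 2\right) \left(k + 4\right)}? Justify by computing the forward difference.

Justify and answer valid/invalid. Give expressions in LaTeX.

Invalid: residual \frac{k^{2} + k - 5}{k^{4} + 14 k^{3} + 71 k^{2} + 154 k + 120} ≠ 0.

s_(k+1) = (3*k + (k + 1)**2 + 4)/((k + 3)*(k + 5))
s_(k+1) − s_k = (3*k**2 + 17*k + 25)/(k**4 + 14*k**3 + 71*k**2 + 154*k + 120)
(s_(k+1) − s_k) − t_k = (k**2 + k - 5)/(k**4 + 14*k**3 + 71*k**2 + 154*k + 120)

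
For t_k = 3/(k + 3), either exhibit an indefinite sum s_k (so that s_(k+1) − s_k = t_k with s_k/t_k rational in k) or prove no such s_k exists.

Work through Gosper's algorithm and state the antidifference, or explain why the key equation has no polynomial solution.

not Gosper-summable; s_k does not exist

Step 1: r(k) = (k + 3)/(k + 4).
Take A(k)=k + 3, B(k)=k + 4, C(k)=1.
Need (k + 3)·f(k+1) − (k + 3)·f(k) = 1.
d = 0 from the (1,1,0) case.
f = c0 ⇒ A·f(k+1) − B(k−1)·f(k) − C = -1. The system {-1 = 0} is inconsistent; no antidifference.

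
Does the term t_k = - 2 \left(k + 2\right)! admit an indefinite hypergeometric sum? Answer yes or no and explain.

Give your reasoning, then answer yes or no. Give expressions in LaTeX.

No; the degree bound rules out any f.

Compute t_(k+1)/t_k: get k + 3.
Gosper form: A/B · C(k+1)/C(k) with A=k + 3, B=1, C=1.
Solve (k + 3)·f(k+1) − (1)·f(k) = 1.
d = -1 from the (1,0,0) case.
Negative degree bound (-1): no f exists, t_k not Gosper-summable.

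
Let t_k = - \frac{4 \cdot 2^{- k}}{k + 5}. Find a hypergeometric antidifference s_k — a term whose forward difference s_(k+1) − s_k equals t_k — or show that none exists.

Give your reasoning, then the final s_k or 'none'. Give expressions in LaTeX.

Ratio r(k) = (k + 5)/(2*(k + 6)).
Normal form (A,B,C) = (k/2 + 5/2, k + 6, 1).
Need (k/2 + 5/2)·f(k+1) − (k + 5)·f(k) = 1.
From deg A=1, deg B=1, deg C=0: d=-1.
Negative degree bound (-1): no f exists, t_k not Gosper-summable.

none — t_k is not Gosper-summable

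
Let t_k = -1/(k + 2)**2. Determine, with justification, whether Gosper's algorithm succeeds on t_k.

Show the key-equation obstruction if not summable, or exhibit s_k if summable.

r(k) = (k + 2)**2/(k + 3)**2 after simplifying.
Gosper form: A/B · C(k+1)/C(k) with A=k**2 + 4*k + 4, B=k**2 + 6*k + 9, C=1.
Set up (k**2 + 4*k + 4)·f(k+1) − (k**2 + 4*k + 4)·f(k) − (1) = 0.
d = 0 from the (2,2,0) case.
Generic f = c0 gives residual -1; -1 = 0 cannot hold, so t_k is not Gosper-summable.

No; the coefficient equations for f are inconsistent.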